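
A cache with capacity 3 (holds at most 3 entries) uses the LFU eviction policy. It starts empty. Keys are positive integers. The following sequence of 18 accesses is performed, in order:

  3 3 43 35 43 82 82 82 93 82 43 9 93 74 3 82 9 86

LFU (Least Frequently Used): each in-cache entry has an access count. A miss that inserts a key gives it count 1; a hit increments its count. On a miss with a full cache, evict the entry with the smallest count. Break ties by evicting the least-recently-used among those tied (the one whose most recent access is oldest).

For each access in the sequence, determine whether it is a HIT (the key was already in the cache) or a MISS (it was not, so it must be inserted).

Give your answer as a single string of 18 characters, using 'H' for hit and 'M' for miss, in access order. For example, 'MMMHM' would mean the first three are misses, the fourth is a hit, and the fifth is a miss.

Answer: MHMMHMHHMHHMMMMHMM

Derivation:
LFU simulation (capacity=3):
  1. access 3: MISS. Cache: [3(c=1)]
  2. access 3: HIT, count now 2. Cache: [3(c=2)]
  3. access 43: MISS. Cache: [43(c=1) 3(c=2)]
  4. access 35: MISS. Cache: [43(c=1) 35(c=1) 3(c=2)]
  5. access 43: HIT, count now 2. Cache: [35(c=1) 3(c=2) 43(c=2)]
  6. access 82: MISS, evict 35(c=1). Cache: [82(c=1) 3(c=2) 43(c=2)]
  7. access 82: HIT, count now 2. Cache: [3(c=2) 43(c=2) 82(c=2)]
  8. access 82: HIT, count now 3. Cache: [3(c=2) 43(c=2) 82(c=3)]
  9. access 93: MISS, evict 3(c=2). Cache: [93(c=1) 43(c=2) 82(c=3)]
  10. access 82: HIT, count now 4. Cache: [93(c=1) 43(c=2) 82(c=4)]
  11. access 43: HIT, count now 3. Cache: [93(c=1) 43(c=3) 82(c=4)]
  12. access 9: MISS, evict 93(c=1). Cache: [9(c=1) 43(c=3) 82(c=4)]
  13. access 93: MISS, evict 9(c=1). Cache: [93(c=1) 43(c=3) 82(c=4)]
  14. access 74: MISS, evict 93(c=1). Cache: [74(c=1) 43(c=3) 82(c=4)]
  15. access 3: MISS, evict 74(c=1). Cache: [3(c=1) 43(c=3) 82(c=4)]
  16. access 82: HIT, count now 5. Cache: [3(c=1) 43(c=3) 82(c=5)]
  17. access 9: MISS, evict 3(c=1). Cache: [9(c=1) 43(c=3) 82(c=5)]
  18. access 86: MISS, evict 9(c=1). Cache: [86(c=1) 43(c=3) 82(c=5)]
Total: 7 hits, 11 misses, 8 evictions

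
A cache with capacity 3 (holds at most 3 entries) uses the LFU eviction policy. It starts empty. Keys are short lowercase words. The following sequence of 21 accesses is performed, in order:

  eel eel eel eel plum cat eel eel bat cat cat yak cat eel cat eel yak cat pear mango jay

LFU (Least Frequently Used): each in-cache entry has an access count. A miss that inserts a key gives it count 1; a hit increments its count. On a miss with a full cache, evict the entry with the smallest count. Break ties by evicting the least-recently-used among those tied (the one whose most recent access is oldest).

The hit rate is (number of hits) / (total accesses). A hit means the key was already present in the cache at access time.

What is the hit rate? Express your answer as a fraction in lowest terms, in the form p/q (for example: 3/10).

LFU simulation (capacity=3):
  1. access eel: MISS. Cache: [eel(c=1)]
  2. access eel: HIT, count now 2. Cache: [eel(c=2)]
  3. access eel: HIT, count now 3. Cache: [eel(c=3)]
  4. access eel: HIT, count now 4. Cache: [eel(c=4)]
  5. access plum: MISS. Cache: [plum(c=1) eel(c=4)]
  6. access cat: MISS. Cache: [plum(c=1) cat(c=1) eel(c=4)]
  7. access eel: HIT, count now 5. Cache: [plum(c=1) cat(c=1) eel(c=5)]
  8. access eel: HIT, count now 6. Cache: [plum(c=1) cat(c=1) eel(c=6)]
  9. access bat: MISS, evict plum(c=1). Cache: [cat(c=1) bat(c=1) eel(c=6)]
  10. access cat: HIT, count now 2. Cache: [bat(c=1) cat(c=2) eel(c=6)]
  11. access cat: HIT, count now 3. Cache: [bat(c=1) cat(c=3) eel(c=6)]
  12. access yak: MISS, evict bat(c=1). Cache: [yak(c=1) cat(c=3) eel(c=6)]
  13. access cat: HIT, count now 4. Cache: [yak(c=1) cat(c=4) eel(c=6)]
  14. access eel: HIT, count now 7. Cache: [yak(c=1) cat(c=4) eel(c=7)]
  15. access cat: HIT, count now 5. Cache: [yak(c=1) cat(c=5) eel(c=7)]
  16. access eel: HIT, count now 8. Cache: [yak(c=1) cat(c=5) eel(c=8)]
  17. access yak: HIT, count now 2. Cache: [yak(c=2) cat(c=5) eel(c=8)]
  18. access cat: HIT, count now 6. Cache: [yak(c=2) cat(c=6) eel(c=8)]
  19. access pear: MISS, evict yak(c=2). Cache: [pear(c=1) cat(c=6) eel(c=8)]
  20. access mango: MISS, evict pear(c=1). Cache: [mango(c=1) cat(c=6) eel(c=8)]
  21. access jay: MISS, evict mango(c=1). Cache: [jay(c=1) cat(c=6) eel(c=8)]
Total: 13 hits, 8 misses, 5 evictions

Hit rate = 13/21

Answer: 13/21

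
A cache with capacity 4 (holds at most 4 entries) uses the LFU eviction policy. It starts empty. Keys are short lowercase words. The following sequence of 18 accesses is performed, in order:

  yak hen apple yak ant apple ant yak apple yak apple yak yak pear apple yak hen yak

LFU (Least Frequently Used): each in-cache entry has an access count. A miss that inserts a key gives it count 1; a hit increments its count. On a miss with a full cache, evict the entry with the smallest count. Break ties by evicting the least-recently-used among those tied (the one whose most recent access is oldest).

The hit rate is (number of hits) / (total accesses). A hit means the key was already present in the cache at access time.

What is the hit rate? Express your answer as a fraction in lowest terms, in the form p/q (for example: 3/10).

Answer: 2/3

Derivation:
LFU simulation (capacity=4):
  1. access yak: MISS. Cache: [yak(c=1)]
  2. access hen: MISS. Cache: [yak(c=1) hen(c=1)]
  3. access apple: MISS. Cache: [yak(c=1) hen(c=1) apple(c=1)]
  4. access yak: HIT, count now 2. Cache: [hen(c=1) apple(c=1) yak(c=2)]
  5. access ant: MISS. Cache: [hen(c=1) apple(c=1) ant(c=1) yak(c=2)]
  6. access apple: HIT, count now 2. Cache: [hen(c=1) ant(c=1) yak(c=2) apple(c=2)]
  7. access ant: HIT, count now 2. Cache: [hen(c=1) yak(c=2) apple(c=2) ant(c=2)]
  8. access yak: HIT, count now 3. Cache: [hen(c=1) apple(c=2) ant(c=2) yak(c=3)]
  9. access apple: HIT, count now 3. Cache: [hen(c=1) ant(c=2) yak(c=3) apple(c=3)]
  10. access yak: HIT, count now 4. Cache: [hen(c=1) ant(c=2) apple(c=3) yak(c=4)]
  11. access apple: HIT, count now 4. Cache: [hen(c=1) ant(c=2) yak(c=4) apple(c=4)]
  12. access yak: HIT, count now 5. Cache: [hen(c=1) ant(c=2) apple(c=4) yak(c=5)]
  13. access yak: HIT, count now 6. Cache: [hen(c=1) ant(c=2) apple(c=4) yak(c=6)]
  14. access pear: MISS, evict hen(c=1). Cache: [pear(c=1) ant(c=2) apple(c=4) yak(c=6)]
  15. access apple: HIT, count now 5. Cache: [pear(c=1) ant(c=2) apple(c=5) yak(c=6)]
  16. access yak: HIT, count now 7. Cache: [pear(c=1) ant(c=2) apple(c=5) yak(c=7)]
  17. access hen: MISS, evict pear(c=1). Cache: [hen(c=1) ant(c=2) apple(c=5) yak(c=7)]
  18. access yak: HIT, count now 8. Cache: [hen(c=1) ant(c=2) apple(c=5) yak(c=8)]
Total: 12 hits, 6 misses, 2 evictions

Hit rate = 12/18 = 2/3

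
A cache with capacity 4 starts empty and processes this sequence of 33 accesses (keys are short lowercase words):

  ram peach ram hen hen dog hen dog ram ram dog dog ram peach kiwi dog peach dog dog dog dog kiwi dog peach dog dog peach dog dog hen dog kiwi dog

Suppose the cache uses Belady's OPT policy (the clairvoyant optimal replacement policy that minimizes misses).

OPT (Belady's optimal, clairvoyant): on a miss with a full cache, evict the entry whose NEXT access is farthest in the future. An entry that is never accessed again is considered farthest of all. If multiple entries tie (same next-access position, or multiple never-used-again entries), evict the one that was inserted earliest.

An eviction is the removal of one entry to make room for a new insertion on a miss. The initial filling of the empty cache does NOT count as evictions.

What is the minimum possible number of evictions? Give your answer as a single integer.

Answer: 1

Derivation:
OPT (Belady) simulation (capacity=4):
  1. access ram: MISS. Cache: [ram]
  2. access peach: MISS. Cache: [ram peach]
  3. access ram: HIT. Next use of ram: step 9. Cache: [ram peach]
  4. access hen: MISS. Cache: [ram peach hen]
  5. access hen: HIT. Next use of hen: step 7. Cache: [ram peach hen]
  6. access dog: MISS. Cache: [ram peach hen dog]
  7. access hen: HIT. Next use of hen: step 30. Cache: [ram peach hen dog]
  8. access dog: HIT. Next use of dog: step 11. Cache: [ram peach hen dog]
  9. access ram: HIT. Next use of ram: step 10. Cache: [ram peach hen dog]
  10. access ram: HIT. Next use of ram: step 13. Cache: [ram peach hen dog]
  11. access dog: HIT. Next use of dog: step 12. Cache: [ram peach hen dog]
  12. access dog: HIT. Next use of dog: step 16. Cache: [ram peach hen dog]
  13. access ram: HIT. Next use of ram: never. Cache: [ram peach hen dog]
  14. access peach: HIT. Next use of peach: step 17. Cache: [ram peach hen dog]
  15. access kiwi: MISS, evict ram (next use: never). Cache: [peach hen dog kiwi]
  16. access dog: HIT. Next use of dog: step 18. Cache: [peach hen dog kiwi]
  17. access peach: HIT. Next use of peach: step 24. Cache: [peach hen dog kiwi]
  18. access dog: HIT. Next use of dog: step 19. Cache: [peach hen dog kiwi]
  19. access dog: HIT. Next use of dog: step 20. Cache: [peach hen dog kiwi]
  20. access dog: HIT. Next use of dog: step 21. Cache: [peach hen dog kiwi]
  21. access dog: HIT. Next use of dog: step 23. Cache: [peach hen dog kiwi]
  22. access kiwi: HIT. Next use of kiwi: step 32. Cache: [peach hen dog kiwi]
  23. access dog: HIT. Next use of dog: step 25. Cache: [peach hen dog kiwi]
  24. access peach: HIT. Next use of peach: step 27. Cache: [peach hen dog kiwi]
  25. access dog: HIT. Next use of dog: step 26. Cache: [peach hen dog kiwi]
  26. access dog: HIT. Next use of dog: step 28. Cache: [peach hen dog kiwi]
  27. access peach: HIT. Next use of peach: never. Cache: [peach hen dog kiwi]
  28. access dog: HIT. Next use of dog: step 29. Cache: [peach hen dog kiwi]
  29. access dog: HIT. Next use of dog: step 31. Cache: [peach hen dog kiwi]
  30. access hen: HIT. Next use of hen: never. Cache: [peach hen dog kiwi]
  31. access dog: HIT. Next use of dog: step 33. Cache: [peach hen dog kiwi]
  32. access kiwi: HIT. Next use of kiwi: never. Cache: [peach hen dog kiwi]
  33. access dog: HIT. Next use of dog: never. Cache: [peach hen dog kiwi]
Total: 28 hits, 5 misses, 1 evictions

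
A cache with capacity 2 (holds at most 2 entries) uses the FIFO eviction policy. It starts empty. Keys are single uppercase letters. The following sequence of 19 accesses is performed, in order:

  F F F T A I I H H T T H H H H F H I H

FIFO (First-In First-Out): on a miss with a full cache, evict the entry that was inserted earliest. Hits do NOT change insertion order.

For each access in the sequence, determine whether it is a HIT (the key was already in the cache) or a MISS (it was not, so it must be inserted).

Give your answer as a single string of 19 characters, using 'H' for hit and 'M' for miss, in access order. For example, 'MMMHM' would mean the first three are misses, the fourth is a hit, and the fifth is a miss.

FIFO simulation (capacity=2):
  1. access F: MISS. Cache (old->new): [F]
  2. access F: HIT. Cache (old->new): [F]
  3. access F: HIT. Cache (old->new): [F]
  4. access T: MISS. Cache (old->new): [F T]
  5. access A: MISS, evict F. Cache (old->new): [T A]
  6. access I: MISS, evict T. Cache (old->new): [A I]
  7. access I: HIT. Cache (old->new): [A I]
  8. access H: MISS, evict A. Cache (old->new): [I H]
  9. access H: HIT. Cache (old->new): [I H]
  10. access T: MISS, evict I. Cache (old->new): [H T]
  11. access T: HIT. Cache (old->new): [H T]
  12. access H: HIT. Cache (old->new): [H T]
  13. access H: HIT. Cache (old->new): [H T]
  14. access H: HIT. Cache (old->new): [H T]
  15. access H: HIT. Cache (old->new): [H T]
  16. access F: MISS, evict H. Cache (old->new): [T F]
  17. access H: MISS, evict T. Cache (old->new): [F H]
  18. access I: MISS, evict F. Cache (old->new): [H I]
  19. access H: HIT. Cache (old->new): [H I]
Total: 10 hits, 9 misses, 7 evictions

Answer: MHHMMMHMHMHHHHHMMMH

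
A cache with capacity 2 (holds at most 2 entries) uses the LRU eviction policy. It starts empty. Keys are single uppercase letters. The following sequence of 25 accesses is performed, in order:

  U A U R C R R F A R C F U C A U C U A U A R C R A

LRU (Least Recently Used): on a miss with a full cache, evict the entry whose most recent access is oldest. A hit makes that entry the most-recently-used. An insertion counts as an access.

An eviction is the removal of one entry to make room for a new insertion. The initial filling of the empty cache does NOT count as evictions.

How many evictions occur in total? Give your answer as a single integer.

LRU simulation (capacity=2):
  1. access U: MISS. Cache (LRU->MRU): [U]
  2. access A: MISS. Cache (LRU->MRU): [U A]
  3. access U: HIT. Cache (LRU->MRU): [A U]
  4. access R: MISS, evict A. Cache (LRU->MRU): [U R]
  5. access C: MISS, evict U. Cache (LRU->MRU): [R C]
  6. access R: HIT. Cache (LRU->MRU): [C R]
  7. access R: HIT. Cache (LRU->MRU): [C R]
  8. access F: MISS, evict C. Cache (LRU->MRU): [R F]
  9. access A: MISS, evict R. Cache (LRU->MRU): [F A]
  10. access R: MISS, evict F. Cache (LRU->MRU): [A R]
  11. access C: MISS, evict A. Cache (LRU->MRU): [R C]
  12. access F: MISS, evict R. Cache (LRU->MRU): [C F]
  13. access U: MISS, evict C. Cache (LRU->MRU): [F U]
  14. access C: MISS, evict F. Cache (LRU->MRU): [U C]
  15. access A: MISS, evict U. Cache (LRU->MRU): [C A]
  16. access U: MISS, evict C. Cache (LRU->MRU): [A U]
  17. access C: MISS, evict A. Cache (LRU->MRU): [U C]
  18. access U: HIT. Cache (LRU->MRU): [C U]
  19. access A: MISS, evict C. Cache (LRU->MRU): [U A]
  20. access U: HIT. Cache (LRU->MRU): [A U]
  21. access A: HIT. Cache (LRU->MRU): [U A]
  22. access R: MISS, evict U. Cache (LRU->MRU): [A R]
  23. access C: MISS, evict A. Cache (LRU->MRU): [R C]
  24. access R: HIT. Cache (LRU->MRU): [C R]
  25. access A: MISS, evict C. Cache (LRU->MRU): [R A]
Total: 7 hits, 18 misses, 16 evictions

Answer: 16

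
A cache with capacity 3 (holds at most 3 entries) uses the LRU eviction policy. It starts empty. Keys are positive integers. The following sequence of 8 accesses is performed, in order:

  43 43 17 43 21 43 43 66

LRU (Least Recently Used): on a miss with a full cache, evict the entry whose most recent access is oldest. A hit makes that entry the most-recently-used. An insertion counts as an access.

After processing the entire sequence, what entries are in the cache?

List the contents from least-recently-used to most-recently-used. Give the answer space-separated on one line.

LRU simulation (capacity=3):
  1. access 43: MISS. Cache (LRU->MRU): [43]
  2. access 43: HIT. Cache (LRU->MRU): [43]
  3. access 17: MISS. Cache (LRU->MRU): [43 17]
  4. access 43: HIT. Cache (LRU->MRU): [17 43]
  5. access 21: MISS. Cache (LRU->MRU): [17 43 21]
  6. access 43: HIT. Cache (LRU->MRU): [17 21 43]
  7. access 43: HIT. Cache (LRU->MRU): [17 21 43]
  8. access 66: MISS, evict 17. Cache (LRU->MRU): [21 43 66]
Total: 4 hits, 4 misses, 1 evictions

Answer: 21 43 66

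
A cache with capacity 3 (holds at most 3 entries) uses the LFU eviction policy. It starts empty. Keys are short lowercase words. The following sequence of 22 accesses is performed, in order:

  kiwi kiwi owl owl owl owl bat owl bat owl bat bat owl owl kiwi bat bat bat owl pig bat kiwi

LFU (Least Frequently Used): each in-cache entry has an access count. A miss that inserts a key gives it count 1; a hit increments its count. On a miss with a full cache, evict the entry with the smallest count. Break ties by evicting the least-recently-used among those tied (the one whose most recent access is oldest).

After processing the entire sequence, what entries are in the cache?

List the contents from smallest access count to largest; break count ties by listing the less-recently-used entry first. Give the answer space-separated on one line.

LFU simulation (capacity=3):
  1. access kiwi: MISS. Cache: [kiwi(c=1)]
  2. access kiwi: HIT, count now 2. Cache: [kiwi(c=2)]
  3. access owl: MISS. Cache: [owl(c=1) kiwi(c=2)]
  4. access owl: HIT, count now 2. Cache: [kiwi(c=2) owl(c=2)]
  5. access owl: HIT, count now 3. Cache: [kiwi(c=2) owl(c=3)]
  6. access owl: HIT, count now 4. Cache: [kiwi(c=2) owl(c=4)]
  7. access bat: MISS. Cache: [bat(c=1) kiwi(c=2) owl(c=4)]
  8. access owl: HIT, count now 5. Cache: [bat(c=1) kiwi(c=2) owl(c=5)]
  9. access bat: HIT, count now 2. Cache: [kiwi(c=2) bat(c=2) owl(c=5)]
  10. access owl: HIT, count now 6. Cache: [kiwi(c=2) bat(c=2) owl(c=6)]
  11. access bat: HIT, count now 3. Cache: [kiwi(c=2) bat(c=3) owl(c=6)]
  12. access bat: HIT, count now 4. Cache: [kiwi(c=2) bat(c=4) owl(c=6)]
  13. access owl: HIT, count now 7. Cache: [kiwi(c=2) bat(c=4) owl(c=7)]
  14. access owl: HIT, count now 8. Cache: [kiwi(c=2) bat(c=4) owl(c=8)]
  15. access kiwi: HIT, count now 3. Cache: [kiwi(c=3) bat(c=4) owl(c=8)]
  16. access bat: HIT, count now 5. Cache: [kiwi(c=3) bat(c=5) owl(c=8)]
  17. access bat: HIT, count now 6. Cache: [kiwi(c=3) bat(c=6) owl(c=8)]
  18. access bat: HIT, count now 7. Cache: [kiwi(c=3) bat(c=7) owl(c=8)]
  19. access owl: HIT, count now 9. Cache: [kiwi(c=3) bat(c=7) owl(c=9)]
  20. access pig: MISS, evict kiwi(c=3). Cache: [pig(c=1) bat(c=7) owl(c=9)]
  21. access bat: HIT, count now 8. Cache: [pig(c=1) bat(c=8) owl(c=9)]
  22. access kiwi: MISS, evict pig(c=1). Cache: [kiwi(c=1) bat(c=8) owl(c=9)]
Total: 17 hits, 5 misses, 2 evictions

Answer: kiwi bat owl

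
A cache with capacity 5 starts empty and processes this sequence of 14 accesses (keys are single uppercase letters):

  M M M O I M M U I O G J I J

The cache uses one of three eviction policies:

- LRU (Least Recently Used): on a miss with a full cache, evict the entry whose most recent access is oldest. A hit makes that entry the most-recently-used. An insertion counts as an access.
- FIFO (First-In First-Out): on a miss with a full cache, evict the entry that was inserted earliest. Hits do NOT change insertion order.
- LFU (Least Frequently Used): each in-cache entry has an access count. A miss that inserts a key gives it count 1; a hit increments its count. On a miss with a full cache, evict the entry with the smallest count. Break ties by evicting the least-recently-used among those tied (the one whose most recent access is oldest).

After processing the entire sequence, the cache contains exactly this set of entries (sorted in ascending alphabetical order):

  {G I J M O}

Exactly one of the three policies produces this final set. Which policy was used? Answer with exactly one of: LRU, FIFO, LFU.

Simulating under each policy and comparing final sets:
  LRU: final set = {G I J O U} -> differs
  FIFO: final set = {G I J O U} -> differs
  LFU: final set = {G I J M O} -> MATCHES target
Only LFU produces the target set.

Answer: LFU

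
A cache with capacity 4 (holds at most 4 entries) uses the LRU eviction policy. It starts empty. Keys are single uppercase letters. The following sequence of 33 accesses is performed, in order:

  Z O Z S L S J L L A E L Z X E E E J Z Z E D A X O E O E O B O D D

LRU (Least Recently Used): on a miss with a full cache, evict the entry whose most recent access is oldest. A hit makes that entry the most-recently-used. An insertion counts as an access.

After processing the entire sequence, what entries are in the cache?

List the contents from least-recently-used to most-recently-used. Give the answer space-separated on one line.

LRU simulation (capacity=4):
  1. access Z: MISS. Cache (LRU->MRU): [Z]
  2. access O: MISS. Cache (LRU->MRU): [Z O]
  3. access Z: HIT. Cache (LRU->MRU): [O Z]
  4. access S: MISS. Cache (LRU->MRU): [O Z S]
  5. access L: MISS. Cache (LRU->MRU): [O Z S L]
  6. access S: HIT. Cache (LRU->MRU): [O Z L S]
  7. access J: MISS, evict O. Cache (LRU->MRU): [Z L S J]
  8. access L: HIT. Cache (LRU->MRU): [Z S J L]
  9. access L: HIT. Cache (LRU->MRU): [Z S J L]
  10. access A: MISS, evict Z. Cache (LRU->MRU): [S J L A]
  11. access E: MISS, evict S. Cache (LRU->MRU): [J L A E]
  12. access L: HIT. Cache (LRU->MRU): [J A E L]
  13. access Z: MISS, evict J. Cache (LRU->MRU): [A E L Z]
  14. access X: MISS, evict A. Cache (LRU->MRU): [E L Z X]
  15. access E: HIT. Cache (LRU->MRU): [L Z X E]
  16. access E: HIT. Cache (LRU->MRU): [L Z X E]
  17. access E: HIT. Cache (LRU->MRU): [L Z X E]
  18. access J: MISS, evict L. Cache (LRU->MRU): [Z X E J]
  19. access Z: HIT. Cache (LRU->MRU): [X E J Z]
  20. access Z: HIT. Cache (LRU->MRU): [X E J Z]
  21. access E: HIT. Cache (LRU->MRU): [X J Z E]
  22. access D: MISS, evict X. Cache (LRU->MRU): [J Z E D]
  23. access A: MISS, evict J. Cache (LRU->MRU): [Z E D A]
  24. access X: MISS, evict Z. Cache (LRU->MRU): [E D A X]
  25. access O: MISS, evict E. Cache (LRU->MRU): [D A X O]
  26. access E: MISS, evict D. Cache (LRU->MRU): [A X O E]
  27. access O: HIT. Cache (LRU->MRU): [A X E O]
  28. access E: HIT. Cache (LRU->MRU): [A X O E]
  29. access O: HIT. Cache (LRU->MRU): [A X E O]
  30. access B: MISS, evict A. Cache (LRU->MRU): [X E O B]
  31. access O: HIT. Cache (LRU->MRU): [X E B O]
  32. access D: MISS, evict X. Cache (LRU->MRU): [E B O D]
  33. access D: HIT. Cache (LRU->MRU): [E B O D]
Total: 16 hits, 17 misses, 13 evictions

Answer: E B O D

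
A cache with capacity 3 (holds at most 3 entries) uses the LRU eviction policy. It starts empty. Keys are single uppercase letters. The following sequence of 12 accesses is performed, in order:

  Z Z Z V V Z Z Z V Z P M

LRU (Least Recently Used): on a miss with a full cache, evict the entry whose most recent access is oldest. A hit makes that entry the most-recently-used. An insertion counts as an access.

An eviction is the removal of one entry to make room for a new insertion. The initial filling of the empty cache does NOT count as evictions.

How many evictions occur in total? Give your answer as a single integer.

LRU simulation (capacity=3):
  1. access Z: MISS. Cache (LRU->MRU): [Z]
  2. access Z: HIT. Cache (LRU->MRU): [Z]
  3. access Z: HIT. Cache (LRU->MRU): [Z]
  4. access V: MISS. Cache (LRU->MRU): [Z V]
  5. access V: HIT. Cache (LRU->MRU): [Z V]
  6. access Z: HIT. Cache (LRU->MRU): [V Z]
  7. access Z: HIT. Cache (LRU->MRU): [V Z]
  8. access Z: HIT. Cache (LRU->MRU): [V Z]
  9. access V: HIT. Cache (LRU->MRU): [Z V]
  10. access Z: HIT. Cache (LRU->MRU): [V Z]
  11. access P: MISS. Cache (LRU->MRU): [V Z P]
  12. access M: MISS, evict V. Cache (LRU->MRU): [Z P M]
Total: 8 hits, 4 misses, 1 evictions

Answer: 1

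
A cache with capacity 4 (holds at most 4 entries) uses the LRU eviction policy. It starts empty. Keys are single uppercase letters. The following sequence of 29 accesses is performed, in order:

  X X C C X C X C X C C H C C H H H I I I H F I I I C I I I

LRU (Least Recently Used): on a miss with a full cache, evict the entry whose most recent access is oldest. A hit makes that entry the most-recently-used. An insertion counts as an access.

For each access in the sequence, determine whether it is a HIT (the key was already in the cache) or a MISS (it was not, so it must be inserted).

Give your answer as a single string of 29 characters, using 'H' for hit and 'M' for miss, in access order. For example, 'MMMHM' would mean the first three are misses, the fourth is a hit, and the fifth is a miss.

LRU simulation (capacity=4):
  1. access X: MISS. Cache (LRU->MRU): [X]
  2. access X: HIT. Cache (LRU->MRU): [X]
  3. access C: MISS. Cache (LRU->MRU): [X C]
  4. access C: HIT. Cache (LRU->MRU): [X C]
  5. access X: HIT. Cache (LRU->MRU): [C X]
  6. access C: HIT. Cache (LRU->MRU): [X C]
  7. access X: HIT. Cache (LRU->MRU): [C X]
  8. access C: HIT. Cache (LRU->MRU): [X C]
  9. access X: HIT. Cache (LRU->MRU): [C X]
  10. access C: HIT. Cache (LRU->MRU): [X C]
  11. access C: HIT. Cache (LRU->MRU): [X C]
  12. access H: MISS. Cache (LRU->MRU): [X C H]
  13. access C: HIT. Cache (LRU->MRU): [X H C]
  14. access C: HIT. Cache (LRU->MRU): [X H C]
  15. access H: HIT. Cache (LRU->MRU): [X C H]
  16. access H: HIT. Cache (LRU->MRU): [X C H]
  17. access H: HIT. Cache (LRU->MRU): [X C H]
  18. access I: MISS. Cache (LRU->MRU): [X C H I]
  19. access I: HIT. Cache (LRU->MRU): [X C H I]
  20. access I: HIT. Cache (LRU->MRU): [X C H I]
  21. access H: HIT. Cache (LRU->MRU): [X C I H]
  22. access F: MISS, evict X. Cache (LRU->MRU): [C I H F]
  23. access I: HIT. Cache (LRU->MRU): [C H F I]
  24. access I: HIT. Cache (LRU->MRU): [C H F I]
  25. access I: HIT. Cache (LRU->MRU): [C H F I]
  26. access C: HIT. Cache (LRU->MRU): [H F I C]
  27. access I: HIT. Cache (LRU->MRU): [H F C I]
  28. access I: HIT. Cache (LRU->MRU): [H F C I]
  29. access I: HIT. Cache (LRU->MRU): [H F C I]
Total: 24 hits, 5 misses, 1 evictions

Answer: MHMHHHHHHHHMHHHHHMHHHMHHHHHHH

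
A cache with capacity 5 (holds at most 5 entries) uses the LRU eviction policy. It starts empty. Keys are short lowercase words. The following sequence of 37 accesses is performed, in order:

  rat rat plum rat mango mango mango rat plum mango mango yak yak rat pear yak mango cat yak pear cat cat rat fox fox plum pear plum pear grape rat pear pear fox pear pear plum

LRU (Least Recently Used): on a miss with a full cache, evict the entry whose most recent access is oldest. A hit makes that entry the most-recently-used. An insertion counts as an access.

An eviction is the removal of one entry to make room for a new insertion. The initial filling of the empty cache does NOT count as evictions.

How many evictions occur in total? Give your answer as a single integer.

LRU simulation (capacity=5):
  1. access rat: MISS. Cache (LRU->MRU): [rat]
  2. access rat: HIT. Cache (LRU->MRU): [rat]
  3. access plum: MISS. Cache (LRU->MRU): [rat plum]
  4. access rat: HIT. Cache (LRU->MRU): [plum rat]
  5. access mango: MISS. Cache (LRU->MRU): [plum rat mango]
  6. access mango: HIT. Cache (LRU->MRU): [plum rat mango]
  7. access mango: HIT. Cache (LRU->MRU): [plum rat mango]
  8. access rat: HIT. Cache (LRU->MRU): [plum mango rat]
  9. access plum: HIT. Cache (LRU->MRU): [mango rat plum]
  10. access mango: HIT. Cache (LRU->MRU): [rat plum mango]
  11. access mango: HIT. Cache (LRU->MRU): [rat plum mango]
  12. access yak: MISS. Cache (LRU->MRU): [rat plum mango yak]
  13. access yak: HIT. Cache (LRU->MRU): [rat plum mango yak]
  14. access rat: HIT. Cache (LRU->MRU): [plum mango yak rat]
  15. access pear: MISS. Cache (LRU->MRU): [plum mango yak rat pear]
  16. access yak: HIT. Cache (LRU->MRU): [plum mango rat pear yak]
  17. access mango: HIT. Cache (LRU->MRU): [plum rat pear yak mango]
  18. access cat: MISS, evict plum. Cache (LRU->MRU): [rat pear yak mango cat]
  19. access yak: HIT. Cache (LRU->MRU): [rat pear mango cat yak]
  20. access pear: HIT. Cache (LRU->MRU): [rat mango cat yak pear]
  21. access cat: HIT. Cache (LRU->MRU): [rat mango yak pear cat]
  22. access cat: HIT. Cache (LRU->MRU): [rat mango yak pear cat]
  23. access rat: HIT. Cache (LRU->MRU): [mango yak pear cat rat]
  24. access fox: MISS, evict mango. Cache (LRU->MRU): [yak pear cat rat fox]
  25. access fox: HIT. Cache (LRU->MRU): [yak pear cat rat fox]
  26. access plum: MISS, evict yak. Cache (LRU->MRU): [pear cat rat fox plum]
  27. access pear: HIT. Cache (LRU->MRU): [cat rat fox plum pear]
  28. access plum: HIT. Cache (LRU->MRU): [cat rat fox pear plum]
  29. access pear: HIT. Cache (LRU->MRU): [cat rat fox plum pear]
  30. access grape: MISS, evict cat. Cache (LRU->MRU): [rat fox plum pear grape]
  31. access rat: HIT. Cache (LRU->MRU): [fox plum pear grape rat]
  32. access pear: HIT. Cache (LRU->MRU): [fox plum grape rat pear]
  33. access pear: HIT. Cache (LRU->MRU): [fox plum grape rat pear]
  34. access fox: HIT. Cache (LRU->MRU): [plum grape rat pear fox]
  35. access pear: HIT. Cache (LRU->MRU): [plum grape rat fox pear]
  36. access pear: HIT. Cache (LRU->MRU): [plum grape rat fox pear]
  37. access plum: HIT. Cache (LRU->MRU): [grape rat fox pear plum]
Total: 28 hits, 9 misses, 4 evictions

Answer: 4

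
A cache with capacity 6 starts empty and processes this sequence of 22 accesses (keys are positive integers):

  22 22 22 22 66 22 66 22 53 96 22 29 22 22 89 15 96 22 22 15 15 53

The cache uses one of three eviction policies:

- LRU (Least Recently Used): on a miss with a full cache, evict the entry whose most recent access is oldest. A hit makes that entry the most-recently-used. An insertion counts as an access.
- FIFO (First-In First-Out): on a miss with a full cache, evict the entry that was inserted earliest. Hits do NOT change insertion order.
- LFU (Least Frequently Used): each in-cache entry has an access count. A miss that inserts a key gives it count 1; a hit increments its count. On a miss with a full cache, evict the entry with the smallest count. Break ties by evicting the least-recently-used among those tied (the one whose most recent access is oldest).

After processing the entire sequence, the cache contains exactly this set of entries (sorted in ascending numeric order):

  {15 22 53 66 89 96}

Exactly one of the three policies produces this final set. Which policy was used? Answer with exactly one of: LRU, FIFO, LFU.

Answer: LFU

Derivation:
Simulating under each policy and comparing final sets:
  LRU: final set = {15 22 29 53 89 96} -> differs
  FIFO: final set = {15 22 29 53 89 96} -> differs
  LFU: final set = {15 22 53 66 89 96} -> MATCHES target
Only LFU produces the target set.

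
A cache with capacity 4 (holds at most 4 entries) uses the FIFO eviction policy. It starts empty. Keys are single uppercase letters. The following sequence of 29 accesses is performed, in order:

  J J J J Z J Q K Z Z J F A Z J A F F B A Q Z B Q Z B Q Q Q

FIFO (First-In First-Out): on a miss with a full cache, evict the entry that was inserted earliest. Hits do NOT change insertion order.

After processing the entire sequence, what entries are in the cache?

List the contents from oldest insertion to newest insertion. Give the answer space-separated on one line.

FIFO simulation (capacity=4):
  1. access J: MISS. Cache (old->new): [J]
  2. access J: HIT. Cache (old->new): [J]
  3. access J: HIT. Cache (old->new): [J]
  4. access J: HIT. Cache (old->new): [J]
  5. access Z: MISS. Cache (old->new): [J Z]
  6. access J: HIT. Cache (old->new): [J Z]
  7. access Q: MISS. Cache (old->new): [J Z Q]
  8. access K: MISS. Cache (old->new): [J Z Q K]
  9. access Z: HIT. Cache (old->new): [J Z Q K]
  10. access Z: HIT. Cache (old->new): [J Z Q K]
  11. access J: HIT. Cache (old->new): [J Z Q K]
  12. access F: MISS, evict J. Cache (old->new): [Z Q K F]
  13. access A: MISS, evict Z. Cache (old->new): [Q K F A]
  14. access Z: MISS, evict Q. Cache (old->new): [K F A Z]
  15. access J: MISS, evict K. Cache (old->new): [F A Z J]
  16. access A: HIT. Cache (old->new): [F A Z J]
  17. access F: HIT. Cache (old->new): [F A Z J]
  18. access F: HIT. Cache (old->new): [F A Z J]
  19. access B: MISS, evict F. Cache (old->new): [A Z J B]
  20. access A: HIT. Cache (old->new): [A Z J B]
  21. access Q: MISS, evict A. Cache (old->new): [Z J B Q]
  22. access Z: HIT. Cache (old->new): [Z J B Q]
  23. access B: HIT. Cache (old->new): [Z J B Q]
  24. access Q: HIT. Cache (old->new): [Z J B Q]
  25. access Z: HIT. Cache (old->new): [Z J B Q]
  26. access B: HIT. Cache (old->new): [Z J B Q]
  27. access Q: HIT. Cache (old->new): [Z J B Q]
  28. access Q: HIT. Cache (old->new): [Z J B Q]
  29. access Q: HIT. Cache (old->new): [Z J B Q]
Total: 19 hits, 10 misses, 6 evictions

Answer: Z J B Q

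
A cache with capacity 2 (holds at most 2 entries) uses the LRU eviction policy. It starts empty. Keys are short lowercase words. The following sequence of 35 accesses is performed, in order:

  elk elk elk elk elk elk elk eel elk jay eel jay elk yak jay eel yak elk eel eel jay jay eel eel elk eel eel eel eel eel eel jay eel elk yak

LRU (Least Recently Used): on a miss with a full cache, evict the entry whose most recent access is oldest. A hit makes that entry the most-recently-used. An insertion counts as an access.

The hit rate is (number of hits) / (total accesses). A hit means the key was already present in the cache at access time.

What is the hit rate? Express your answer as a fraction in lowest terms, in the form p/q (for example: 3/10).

Answer: 19/35

Derivation:
LRU simulation (capacity=2):
  1. access elk: MISS. Cache (LRU->MRU): [elk]
  2. access elk: HIT. Cache (LRU->MRU): [elk]
  3. access elk: HIT. Cache (LRU->MRU): [elk]
  4. access elk: HIT. Cache (LRU->MRU): [elk]
  5. access elk: HIT. Cache (LRU->MRU): [elk]
  6. access elk: HIT. Cache (LRU->MRU): [elk]
  7. access elk: HIT. Cache (LRU->MRU): [elk]
  8. access eel: MISS. Cache (LRU->MRU): [elk eel]
  9. access elk: HIT. Cache (LRU->MRU): [eel elk]
  10. access jay: MISS, evict eel. Cache (LRU->MRU): [elk jay]
  11. access eel: MISS, evict elk. Cache (LRU->MRU): [jay eel]
  12. access jay: HIT. Cache (LRU->MRU): [eel jay]
  13. access elk: MISS, evict eel. Cache (LRU->MRU): [jay elk]
  14. access yak: MISS, evict jay. Cache (LRU->MRU): [elk yak]
  15. access jay: MISS, evict elk. Cache (LRU->MRU): [yak jay]
  16. access eel: MISS, evict yak. Cache (LRU->MRU): [jay eel]
  17. access yak: MISS, evict jay. Cache (LRU->MRU): [eel yak]
  18. access elk: MISS, evict eel. Cache (LRU->MRU): [yak elk]
  19. access eel: MISS, evict yak. Cache (LRU->MRU): [elk eel]
  20. access eel: HIT. Cache (LRU->MRU): [elk eel]
  21. access jay: MISS, evict elk. Cache (LRU->MRU): [eel jay]
  22. access jay: HIT. Cache (LRU->MRU): [eel jay]
  23. access eel: HIT. Cache (LRU->MRU): [jay eel]
  24. access eel: HIT. Cache (LRU->MRU): [jay eel]
  25. access elk: MISS, evict jay. Cache (LRU->MRU): [eel elk]
  26. access eel: HIT. Cache (LRU->MRU): [elk eel]
  27. access eel: HIT. Cache (LRU->MRU): [elk eel]
  28. access eel: HIT. Cache (LRU->MRU): [elk eel]
  29. access eel: HIT. Cache (LRU->MRU): [elk eel]
  30. access eel: HIT. Cache (LRU->MRU): [elk eel]
  31. access eel: HIT. Cache (LRU->MRU): [elk eel]
  32. access jay: MISS, evict elk. Cache (LRU->MRU): [eel jay]
  33. access eel: HIT. Cache (LRU->MRU): [jay eel]
  34. access elk: MISS, evict jay. Cache (LRU->MRU): [eel elk]
  35. access yak: MISS, evict eel. Cache (LRU->MRU): [elk yak]
Total: 19 hits, 16 misses, 14 evictions

Hit rate = 19/35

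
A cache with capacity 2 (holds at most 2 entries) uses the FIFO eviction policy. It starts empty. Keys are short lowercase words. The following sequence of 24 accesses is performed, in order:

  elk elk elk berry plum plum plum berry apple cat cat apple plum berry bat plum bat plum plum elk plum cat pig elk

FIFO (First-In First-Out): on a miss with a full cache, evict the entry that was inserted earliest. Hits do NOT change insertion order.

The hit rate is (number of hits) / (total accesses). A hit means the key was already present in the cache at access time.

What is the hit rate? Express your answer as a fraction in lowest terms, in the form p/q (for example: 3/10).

Answer: 11/24

Derivation:
FIFO simulation (capacity=2):
  1. access elk: MISS. Cache (old->new): [elk]
  2. access elk: HIT. Cache (old->new): [elk]
  3. access elk: HIT. Cache (old->new): [elk]
  4. access berry: MISS. Cache (old->new): [elk berry]
  5. access plum: MISS, evict elk. Cache (old->new): [berry plum]
  6. access plum: HIT. Cache (old->new): [berry plum]
  7. access plum: HIT. Cache (old->new): [berry plum]
  8. access berry: HIT. Cache (old->new): [berry plum]
  9. access apple: MISS, evict berry. Cache (old->new): [plum apple]
  10. access cat: MISS, evict plum. Cache (old->new): [apple cat]
  11. access cat: HIT. Cache (old->new): [apple cat]
  12. access apple: HIT. Cache (old->new): [apple cat]
  13. access plum: MISS, evict apple. Cache (old->new): [cat plum]
  14. access berry: MISS, evict cat. Cache (old->new): [plum berry]
  15. access bat: MISS, evict plum. Cache (old->new): [berry bat]
  16. access plum: MISS, evict berry. Cache (old->new): [bat plum]
  17. access bat: HIT. Cache (old->new): [bat plum]
  18. access plum: HIT. Cache (old->new): [bat plum]
  19. access plum: HIT. Cache (old->new): [bat plum]
  20. access elk: MISS, evict bat. Cache (old->new): [plum elk]
  21. access plum: HIT. Cache (old->new): [plum elk]
  22. access cat: MISS, evict plum. Cache (old->new): [elk cat]
  23. access pig: MISS, evict elk. Cache (old->new): [cat pig]
  24. access elk: MISS, evict cat. Cache (old->new): [pig elk]
Total: 11 hits, 13 misses, 11 evictions

Hit rate = 11/24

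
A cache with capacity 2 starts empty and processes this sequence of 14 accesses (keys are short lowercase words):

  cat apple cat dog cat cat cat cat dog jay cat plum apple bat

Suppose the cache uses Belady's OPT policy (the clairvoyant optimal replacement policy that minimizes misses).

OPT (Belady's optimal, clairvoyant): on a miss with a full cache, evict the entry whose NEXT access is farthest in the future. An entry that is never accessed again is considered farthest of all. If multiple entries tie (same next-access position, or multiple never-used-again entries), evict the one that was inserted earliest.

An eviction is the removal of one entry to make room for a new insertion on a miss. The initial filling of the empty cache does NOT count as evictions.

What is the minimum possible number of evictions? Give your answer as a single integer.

Answer: 5

Derivation:
OPT (Belady) simulation (capacity=2):
  1. access cat: MISS. Cache: [cat]
  2. access apple: MISS. Cache: [cat apple]
  3. access cat: HIT. Next use of cat: step 5. Cache: [cat apple]
  4. access dog: MISS, evict apple (next use: step 13). Cache: [cat dog]
  5. access cat: HIT. Next use of cat: step 6. Cache: [cat dog]
  6. access cat: HIT. Next use of cat: step 7. Cache: [cat dog]
  7. access cat: HIT. Next use of cat: step 8. Cache: [cat dog]
  8. access cat: HIT. Next use of cat: step 11. Cache: [cat dog]
  9. access dog: HIT. Next use of dog: never. Cache: [cat dog]
  10. access jay: MISS, evict dog (next use: never). Cache: [cat jay]
  11. access cat: HIT. Next use of cat: never. Cache: [cat jay]
  12. access plum: MISS, evict cat (next use: never). Cache: [jay plum]
  13. access apple: MISS, evict jay (next use: never). Cache: [plum apple]
  14. access bat: MISS, evict plum (next use: never). Cache: [apple bat]
Total: 7 hits, 7 misses, 5 evictions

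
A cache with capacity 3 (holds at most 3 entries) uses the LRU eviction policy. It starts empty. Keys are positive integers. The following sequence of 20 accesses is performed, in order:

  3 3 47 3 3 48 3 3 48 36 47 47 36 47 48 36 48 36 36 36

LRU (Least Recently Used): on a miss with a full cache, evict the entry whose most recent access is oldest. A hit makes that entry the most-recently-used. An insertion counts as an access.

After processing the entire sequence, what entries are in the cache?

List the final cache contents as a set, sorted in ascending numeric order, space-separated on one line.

LRU simulation (capacity=3):
  1. access 3: MISS. Cache (LRU->MRU): [3]
  2. access 3: HIT. Cache (LRU->MRU): [3]
  3. access 47: MISS. Cache (LRU->MRU): [3 47]
  4. access 3: HIT. Cache (LRU->MRU): [47 3]
  5. access 3: HIT. Cache (LRU->MRU): [47 3]
  6. access 48: MISS. Cache (LRU->MRU): [47 3 48]
  7. access 3: HIT. Cache (LRU->MRU): [47 48 3]
  8. access 3: HIT. Cache (LRU->MRU): [47 48 3]
  9. access 48: HIT. Cache (LRU->MRU): [47 3 48]
  10. access 36: MISS, evict 47. Cache (LRU->MRU): [3 48 36]
  11. access 47: MISS, evict 3. Cache (LRU->MRU): [48 36 47]
  12. access 47: HIT. Cache (LRU->MRU): [48 36 47]
  13. access 36: HIT. Cache (LRU->MRU): [48 47 36]
  14. access 47: HIT. Cache (LRU->MRU): [48 36 47]
  15. access 48: HIT. Cache (LRU->MRU): [36 47 48]
  16. access 36: HIT. Cache (LRU->MRU): [47 48 36]
  17. access 48: HIT. Cache (LRU->MRU): [47 36 48]
  18. access 36: HIT. Cache (LRU->MRU): [47 48 36]
  19. access 36: HIT. Cache (LRU->MRU): [47 48 36]
  20. access 36: HIT. Cache (LRU->MRU): [47 48 36]
Total: 15 hits, 5 misses, 2 evictions

Answer: 36 47 48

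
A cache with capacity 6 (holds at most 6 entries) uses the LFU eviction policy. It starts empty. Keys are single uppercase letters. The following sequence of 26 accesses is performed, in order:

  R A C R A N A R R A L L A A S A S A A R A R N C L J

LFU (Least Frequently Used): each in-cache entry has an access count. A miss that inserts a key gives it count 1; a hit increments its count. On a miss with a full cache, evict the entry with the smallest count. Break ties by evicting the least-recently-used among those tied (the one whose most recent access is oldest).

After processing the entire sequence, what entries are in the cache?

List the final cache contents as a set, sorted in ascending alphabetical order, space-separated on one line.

Answer: A C J L N R

Derivation:
LFU simulation (capacity=6):
  1. access R: MISS. Cache: [R(c=1)]
  2. access A: MISS. Cache: [R(c=1) A(c=1)]
  3. access C: MISS. Cache: [R(c=1) A(c=1) C(c=1)]
  4. access R: HIT, count now 2. Cache: [A(c=1) C(c=1) R(c=2)]
  5. access A: HIT, count now 2. Cache: [C(c=1) R(c=2) A(c=2)]
  6. access N: MISS. Cache: [C(c=1) N(c=1) R(c=2) A(c=2)]
  7. access A: HIT, count now 3. Cache: [C(c=1) N(c=1) R(c=2) A(c=3)]
  8. access R: HIT, count now 3. Cache: [C(c=1) N(c=1) A(c=3) R(c=3)]
  9. access R: HIT, count now 4. Cache: [C(c=1) N(c=1) A(c=3) R(c=4)]
  10. access A: HIT, count now 4. Cache: [C(c=1) N(c=1) R(c=4) A(c=4)]
  11. access L: MISS. Cache: [C(c=1) N(c=1) L(c=1) R(c=4) A(c=4)]
  12. access L: HIT, count now 2. Cache: [C(c=1) N(c=1) L(c=2) R(c=4) A(c=4)]
  13. access A: HIT, count now 5. Cache: [C(c=1) N(c=1) L(c=2) R(c=4) A(c=5)]
  14. access A: HIT, count now 6. Cache: [C(c=1) N(c=1) L(c=2) R(c=4) A(c=6)]
  15. access S: MISS. Cache: [C(c=1) N(c=1) S(c=1) L(c=2) R(c=4) A(c=6)]
  16. access A: HIT, count now 7. Cache: [C(c=1) N(c=1) S(c=1) L(c=2) R(c=4) A(c=7)]
  17. access S: HIT, count now 2. Cache: [C(c=1) N(c=1) L(c=2) S(c=2) R(c=4) A(c=7)]
  18. access A: HIT, count now 8. Cache: [C(c=1) N(c=1) L(c=2) S(c=2) R(c=4) A(c=8)]
  19. access A: HIT, count now 9. Cache: [C(c=1) N(c=1) L(c=2) S(c=2) R(c=4) A(c=9)]
  20. access R: HIT, count now 5. Cache: [C(c=1) N(c=1) L(c=2) S(c=2) R(c=5) A(c=9)]
  21. access A: HIT, count now 10. Cache: [C(c=1) N(c=1) L(c=2) S(c=2) R(c=5) A(c=10)]
  22. access R: HIT, count now 6. Cache: [C(c=1) N(c=1) L(c=2) S(c=2) R(c=6) A(c=10)]
  23. access N: HIT, count now 2. Cache: [C(c=1) L(c=2) S(c=2) N(c=2) R(c=6) A(c=10)]
  24. access C: HIT, count now 2. Cache: [L(c=2) S(c=2) N(c=2) C(c=2) R(c=6) A(c=10)]
  25. access L: HIT, count now 3. Cache: [S(c=2) N(c=2) C(c=2) L(c=3) R(c=6) A(c=10)]
  26. access J: MISS, evict S(c=2). Cache: [J(c=1) N(c=2) C(c=2) L(c=3) R(c=6) A(c=10)]
Total: 19 hits, 7 misses, 1 evictions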